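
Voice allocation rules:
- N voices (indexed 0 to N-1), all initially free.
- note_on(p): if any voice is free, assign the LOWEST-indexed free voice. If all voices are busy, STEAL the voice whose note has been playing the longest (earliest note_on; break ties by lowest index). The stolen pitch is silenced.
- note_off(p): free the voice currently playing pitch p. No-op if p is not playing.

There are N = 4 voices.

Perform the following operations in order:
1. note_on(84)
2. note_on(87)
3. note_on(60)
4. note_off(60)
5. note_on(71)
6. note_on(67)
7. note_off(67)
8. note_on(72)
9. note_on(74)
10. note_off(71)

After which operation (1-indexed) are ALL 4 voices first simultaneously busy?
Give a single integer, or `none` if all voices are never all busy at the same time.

Answer: 6

Derivation:
Op 1: note_on(84): voice 0 is free -> assigned | voices=[84 - - -]
Op 2: note_on(87): voice 1 is free -> assigned | voices=[84 87 - -]
Op 3: note_on(60): voice 2 is free -> assigned | voices=[84 87 60 -]
Op 4: note_off(60): free voice 2 | voices=[84 87 - -]
Op 5: note_on(71): voice 2 is free -> assigned | voices=[84 87 71 -]
Op 6: note_on(67): voice 3 is free -> assigned | voices=[84 87 71 67]
Op 7: note_off(67): free voice 3 | voices=[84 87 71 -]
Op 8: note_on(72): voice 3 is free -> assigned | voices=[84 87 71 72]
Op 9: note_on(74): all voices busy, STEAL voice 0 (pitch 84, oldest) -> assign | voices=[74 87 71 72]
Op 10: note_off(71): free voice 2 | voices=[74 87 - 72]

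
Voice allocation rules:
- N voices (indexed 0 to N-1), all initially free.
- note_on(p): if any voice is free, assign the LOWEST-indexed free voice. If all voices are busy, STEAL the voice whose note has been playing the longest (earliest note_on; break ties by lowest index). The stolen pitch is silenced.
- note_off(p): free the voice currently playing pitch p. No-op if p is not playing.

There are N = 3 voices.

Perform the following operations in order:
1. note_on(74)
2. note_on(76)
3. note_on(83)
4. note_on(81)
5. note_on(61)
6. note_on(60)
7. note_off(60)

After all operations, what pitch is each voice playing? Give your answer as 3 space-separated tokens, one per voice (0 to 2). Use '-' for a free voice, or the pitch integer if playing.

Op 1: note_on(74): voice 0 is free -> assigned | voices=[74 - -]
Op 2: note_on(76): voice 1 is free -> assigned | voices=[74 76 -]
Op 3: note_on(83): voice 2 is free -> assigned | voices=[74 76 83]
Op 4: note_on(81): all voices busy, STEAL voice 0 (pitch 74, oldest) -> assign | voices=[81 76 83]
Op 5: note_on(61): all voices busy, STEAL voice 1 (pitch 76, oldest) -> assign | voices=[81 61 83]
Op 6: note_on(60): all voices busy, STEAL voice 2 (pitch 83, oldest) -> assign | voices=[81 61 60]
Op 7: note_off(60): free voice 2 | voices=[81 61 -]

Answer: 81 61 -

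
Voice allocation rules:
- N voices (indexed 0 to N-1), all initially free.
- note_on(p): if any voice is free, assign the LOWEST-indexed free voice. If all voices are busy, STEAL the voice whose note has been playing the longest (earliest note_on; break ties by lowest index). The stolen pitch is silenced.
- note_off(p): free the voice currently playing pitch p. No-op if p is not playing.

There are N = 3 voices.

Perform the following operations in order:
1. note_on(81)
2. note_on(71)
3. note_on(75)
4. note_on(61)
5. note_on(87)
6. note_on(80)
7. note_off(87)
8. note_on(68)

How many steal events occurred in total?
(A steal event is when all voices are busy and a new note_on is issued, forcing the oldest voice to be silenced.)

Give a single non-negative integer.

Answer: 3

Derivation:
Op 1: note_on(81): voice 0 is free -> assigned | voices=[81 - -]
Op 2: note_on(71): voice 1 is free -> assigned | voices=[81 71 -]
Op 3: note_on(75): voice 2 is free -> assigned | voices=[81 71 75]
Op 4: note_on(61): all voices busy, STEAL voice 0 (pitch 81, oldest) -> assign | voices=[61 71 75]
Op 5: note_on(87): all voices busy, STEAL voice 1 (pitch 71, oldest) -> assign | voices=[61 87 75]
Op 6: note_on(80): all voices busy, STEAL voice 2 (pitch 75, oldest) -> assign | voices=[61 87 80]
Op 7: note_off(87): free voice 1 | voices=[61 - 80]
Op 8: note_on(68): voice 1 is free -> assigned | voices=[61 68 80]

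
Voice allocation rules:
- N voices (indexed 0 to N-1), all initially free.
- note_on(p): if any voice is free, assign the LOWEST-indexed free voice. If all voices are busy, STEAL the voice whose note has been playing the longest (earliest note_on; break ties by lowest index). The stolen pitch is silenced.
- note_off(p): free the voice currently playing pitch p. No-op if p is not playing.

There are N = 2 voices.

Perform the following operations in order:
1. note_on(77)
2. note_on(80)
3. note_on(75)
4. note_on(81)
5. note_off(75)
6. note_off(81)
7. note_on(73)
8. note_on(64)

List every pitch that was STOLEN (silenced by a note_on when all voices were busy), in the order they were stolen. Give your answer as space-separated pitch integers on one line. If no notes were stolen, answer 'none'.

Op 1: note_on(77): voice 0 is free -> assigned | voices=[77 -]
Op 2: note_on(80): voice 1 is free -> assigned | voices=[77 80]
Op 3: note_on(75): all voices busy, STEAL voice 0 (pitch 77, oldest) -> assign | voices=[75 80]
Op 4: note_on(81): all voices busy, STEAL voice 1 (pitch 80, oldest) -> assign | voices=[75 81]
Op 5: note_off(75): free voice 0 | voices=[- 81]
Op 6: note_off(81): free voice 1 | voices=[- -]
Op 7: note_on(73): voice 0 is free -> assigned | voices=[73 -]
Op 8: note_on(64): voice 1 is free -> assigned | voices=[73 64]

Answer: 77 80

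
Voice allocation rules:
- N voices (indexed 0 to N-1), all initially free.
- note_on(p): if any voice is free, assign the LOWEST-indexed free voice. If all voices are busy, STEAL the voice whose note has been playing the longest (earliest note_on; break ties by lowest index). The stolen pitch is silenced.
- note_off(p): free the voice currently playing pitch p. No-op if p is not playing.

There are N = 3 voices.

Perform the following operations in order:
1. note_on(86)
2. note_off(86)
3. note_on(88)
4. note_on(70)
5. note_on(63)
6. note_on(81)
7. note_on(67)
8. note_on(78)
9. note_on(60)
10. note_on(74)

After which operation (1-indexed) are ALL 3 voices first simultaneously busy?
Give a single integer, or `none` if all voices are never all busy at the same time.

Op 1: note_on(86): voice 0 is free -> assigned | voices=[86 - -]
Op 2: note_off(86): free voice 0 | voices=[- - -]
Op 3: note_on(88): voice 0 is free -> assigned | voices=[88 - -]
Op 4: note_on(70): voice 1 is free -> assigned | voices=[88 70 -]
Op 5: note_on(63): voice 2 is free -> assigned | voices=[88 70 63]
Op 6: note_on(81): all voices busy, STEAL voice 0 (pitch 88, oldest) -> assign | voices=[81 70 63]
Op 7: note_on(67): all voices busy, STEAL voice 1 (pitch 70, oldest) -> assign | voices=[81 67 63]
Op 8: note_on(78): all voices busy, STEAL voice 2 (pitch 63, oldest) -> assign | voices=[81 67 78]
Op 9: note_on(60): all voices busy, STEAL voice 0 (pitch 81, oldest) -> assign | voices=[60 67 78]
Op 10: note_on(74): all voices busy, STEAL voice 1 (pitch 67, oldest) -> assign | voices=[60 74 78]

Answer: 5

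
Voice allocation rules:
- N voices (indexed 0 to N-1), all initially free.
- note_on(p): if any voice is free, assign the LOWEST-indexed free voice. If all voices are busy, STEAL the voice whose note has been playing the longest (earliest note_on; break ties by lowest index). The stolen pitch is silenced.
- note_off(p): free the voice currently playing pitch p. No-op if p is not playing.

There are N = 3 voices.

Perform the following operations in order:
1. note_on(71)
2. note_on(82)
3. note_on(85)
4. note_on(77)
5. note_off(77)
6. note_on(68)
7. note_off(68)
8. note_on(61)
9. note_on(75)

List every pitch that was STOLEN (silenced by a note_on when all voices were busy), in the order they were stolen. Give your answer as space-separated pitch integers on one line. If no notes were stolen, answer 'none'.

Answer: 71 82

Derivation:
Op 1: note_on(71): voice 0 is free -> assigned | voices=[71 - -]
Op 2: note_on(82): voice 1 is free -> assigned | voices=[71 82 -]
Op 3: note_on(85): voice 2 is free -> assigned | voices=[71 82 85]
Op 4: note_on(77): all voices busy, STEAL voice 0 (pitch 71, oldest) -> assign | voices=[77 82 85]
Op 5: note_off(77): free voice 0 | voices=[- 82 85]
Op 6: note_on(68): voice 0 is free -> assigned | voices=[68 82 85]
Op 7: note_off(68): free voice 0 | voices=[- 82 85]
Op 8: note_on(61): voice 0 is free -> assigned | voices=[61 82 85]
Op 9: note_on(75): all voices busy, STEAL voice 1 (pitch 82, oldest) -> assign | voices=[61 75 85]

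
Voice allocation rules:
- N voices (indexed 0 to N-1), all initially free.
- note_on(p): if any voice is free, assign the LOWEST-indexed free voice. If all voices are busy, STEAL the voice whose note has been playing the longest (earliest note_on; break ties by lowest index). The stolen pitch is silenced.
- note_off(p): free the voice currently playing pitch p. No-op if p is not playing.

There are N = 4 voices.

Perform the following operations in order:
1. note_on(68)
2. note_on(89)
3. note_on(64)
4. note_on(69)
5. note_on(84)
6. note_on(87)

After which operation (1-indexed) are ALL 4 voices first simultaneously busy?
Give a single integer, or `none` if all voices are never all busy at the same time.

Answer: 4

Derivation:
Op 1: note_on(68): voice 0 is free -> assigned | voices=[68 - - -]
Op 2: note_on(89): voice 1 is free -> assigned | voices=[68 89 - -]
Op 3: note_on(64): voice 2 is free -> assigned | voices=[68 89 64 -]
Op 4: note_on(69): voice 3 is free -> assigned | voices=[68 89 64 69]
Op 5: note_on(84): all voices busy, STEAL voice 0 (pitch 68, oldest) -> assign | voices=[84 89 64 69]
Op 6: note_on(87): all voices busy, STEAL voice 1 (pitch 89, oldest) -> assign | voices=[84 87 64 69]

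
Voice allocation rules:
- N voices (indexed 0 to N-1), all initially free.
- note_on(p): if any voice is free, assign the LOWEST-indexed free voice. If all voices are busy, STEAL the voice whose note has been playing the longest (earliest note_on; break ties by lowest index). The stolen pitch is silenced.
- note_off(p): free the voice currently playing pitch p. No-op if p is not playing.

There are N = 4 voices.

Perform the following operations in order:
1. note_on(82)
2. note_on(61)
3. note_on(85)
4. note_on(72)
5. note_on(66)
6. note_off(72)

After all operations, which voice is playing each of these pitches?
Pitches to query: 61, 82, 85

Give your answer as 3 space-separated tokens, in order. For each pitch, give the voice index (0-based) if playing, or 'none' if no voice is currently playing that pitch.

Op 1: note_on(82): voice 0 is free -> assigned | voices=[82 - - -]
Op 2: note_on(61): voice 1 is free -> assigned | voices=[82 61 - -]
Op 3: note_on(85): voice 2 is free -> assigned | voices=[82 61 85 -]
Op 4: note_on(72): voice 3 is free -> assigned | voices=[82 61 85 72]
Op 5: note_on(66): all voices busy, STEAL voice 0 (pitch 82, oldest) -> assign | voices=[66 61 85 72]
Op 6: note_off(72): free voice 3 | voices=[66 61 85 -]

Answer: 1 none 2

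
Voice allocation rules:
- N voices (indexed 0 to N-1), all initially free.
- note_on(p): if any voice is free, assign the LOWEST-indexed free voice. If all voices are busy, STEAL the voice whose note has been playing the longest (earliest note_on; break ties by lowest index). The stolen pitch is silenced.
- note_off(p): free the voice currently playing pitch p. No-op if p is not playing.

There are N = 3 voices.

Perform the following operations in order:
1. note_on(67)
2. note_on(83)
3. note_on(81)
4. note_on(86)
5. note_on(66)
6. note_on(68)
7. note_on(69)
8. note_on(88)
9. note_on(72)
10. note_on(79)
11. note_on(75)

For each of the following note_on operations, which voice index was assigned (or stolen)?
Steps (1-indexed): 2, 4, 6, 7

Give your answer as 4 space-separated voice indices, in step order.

Answer: 1 0 2 0

Derivation:
Op 1: note_on(67): voice 0 is free -> assigned | voices=[67 - -]
Op 2: note_on(83): voice 1 is free -> assigned | voices=[67 83 -]
Op 3: note_on(81): voice 2 is free -> assigned | voices=[67 83 81]
Op 4: note_on(86): all voices busy, STEAL voice 0 (pitch 67, oldest) -> assign | voices=[86 83 81]
Op 5: note_on(66): all voices busy, STEAL voice 1 (pitch 83, oldest) -> assign | voices=[86 66 81]
Op 6: note_on(68): all voices busy, STEAL voice 2 (pitch 81, oldest) -> assign | voices=[86 66 68]
Op 7: note_on(69): all voices busy, STEAL voice 0 (pitch 86, oldest) -> assign | voices=[69 66 68]
Op 8: note_on(88): all voices busy, STEAL voice 1 (pitch 66, oldest) -> assign | voices=[69 88 68]
Op 9: note_on(72): all voices busy, STEAL voice 2 (pitch 68, oldest) -> assign | voices=[69 88 72]
Op 10: note_on(79): all voices busy, STEAL voice 0 (pitch 69, oldest) -> assign | voices=[79 88 72]
Op 11: note_on(75): all voices busy, STEAL voice 1 (pitch 88, oldest) -> assign | voices=[79 75 72]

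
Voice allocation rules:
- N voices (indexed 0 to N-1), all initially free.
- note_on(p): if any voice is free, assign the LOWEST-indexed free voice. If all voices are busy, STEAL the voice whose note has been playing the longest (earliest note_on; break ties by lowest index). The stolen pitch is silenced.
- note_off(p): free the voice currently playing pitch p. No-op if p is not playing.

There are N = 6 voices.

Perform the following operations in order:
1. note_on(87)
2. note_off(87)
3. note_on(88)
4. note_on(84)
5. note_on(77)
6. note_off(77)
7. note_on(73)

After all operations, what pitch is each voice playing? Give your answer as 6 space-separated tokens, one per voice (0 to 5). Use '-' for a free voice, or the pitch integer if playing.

Op 1: note_on(87): voice 0 is free -> assigned | voices=[87 - - - - -]
Op 2: note_off(87): free voice 0 | voices=[- - - - - -]
Op 3: note_on(88): voice 0 is free -> assigned | voices=[88 - - - - -]
Op 4: note_on(84): voice 1 is free -> assigned | voices=[88 84 - - - -]
Op 5: note_on(77): voice 2 is free -> assigned | voices=[88 84 77 - - -]
Op 6: note_off(77): free voice 2 | voices=[88 84 - - - -]
Op 7: note_on(73): voice 2 is free -> assigned | voices=[88 84 73 - - -]

Answer: 88 84 73 - - -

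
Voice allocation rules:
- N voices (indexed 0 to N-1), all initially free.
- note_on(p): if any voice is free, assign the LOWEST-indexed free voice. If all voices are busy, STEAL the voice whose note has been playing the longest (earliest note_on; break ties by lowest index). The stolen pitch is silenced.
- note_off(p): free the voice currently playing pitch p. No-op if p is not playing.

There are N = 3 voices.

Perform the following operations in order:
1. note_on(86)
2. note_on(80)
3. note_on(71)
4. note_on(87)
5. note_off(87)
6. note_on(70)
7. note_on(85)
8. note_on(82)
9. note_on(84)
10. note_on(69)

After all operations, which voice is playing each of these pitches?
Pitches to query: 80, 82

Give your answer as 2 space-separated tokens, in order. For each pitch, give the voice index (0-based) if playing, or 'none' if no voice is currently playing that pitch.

Op 1: note_on(86): voice 0 is free -> assigned | voices=[86 - -]
Op 2: note_on(80): voice 1 is free -> assigned | voices=[86 80 -]
Op 3: note_on(71): voice 2 is free -> assigned | voices=[86 80 71]
Op 4: note_on(87): all voices busy, STEAL voice 0 (pitch 86, oldest) -> assign | voices=[87 80 71]
Op 5: note_off(87): free voice 0 | voices=[- 80 71]
Op 6: note_on(70): voice 0 is free -> assigned | voices=[70 80 71]
Op 7: note_on(85): all voices busy, STEAL voice 1 (pitch 80, oldest) -> assign | voices=[70 85 71]
Op 8: note_on(82): all voices busy, STEAL voice 2 (pitch 71, oldest) -> assign | voices=[70 85 82]
Op 9: note_on(84): all voices busy, STEAL voice 0 (pitch 70, oldest) -> assign | voices=[84 85 82]
Op 10: note_on(69): all voices busy, STEAL voice 1 (pitch 85, oldest) -> assign | voices=[84 69 82]

Answer: none 2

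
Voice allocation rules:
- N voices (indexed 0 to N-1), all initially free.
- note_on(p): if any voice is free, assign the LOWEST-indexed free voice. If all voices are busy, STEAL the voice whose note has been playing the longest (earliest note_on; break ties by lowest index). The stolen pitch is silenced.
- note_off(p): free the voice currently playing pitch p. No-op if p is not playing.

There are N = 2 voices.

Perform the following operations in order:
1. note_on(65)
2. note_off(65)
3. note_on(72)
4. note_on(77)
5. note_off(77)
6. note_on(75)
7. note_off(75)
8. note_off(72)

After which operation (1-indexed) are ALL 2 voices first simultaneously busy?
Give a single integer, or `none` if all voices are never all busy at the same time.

Op 1: note_on(65): voice 0 is free -> assigned | voices=[65 -]
Op 2: note_off(65): free voice 0 | voices=[- -]
Op 3: note_on(72): voice 0 is free -> assigned | voices=[72 -]
Op 4: note_on(77): voice 1 is free -> assigned | voices=[72 77]
Op 5: note_off(77): free voice 1 | voices=[72 -]
Op 6: note_on(75): voice 1 is free -> assigned | voices=[72 75]
Op 7: note_off(75): free voice 1 | voices=[72 -]
Op 8: note_off(72): free voice 0 | voices=[- -]

Answer: 4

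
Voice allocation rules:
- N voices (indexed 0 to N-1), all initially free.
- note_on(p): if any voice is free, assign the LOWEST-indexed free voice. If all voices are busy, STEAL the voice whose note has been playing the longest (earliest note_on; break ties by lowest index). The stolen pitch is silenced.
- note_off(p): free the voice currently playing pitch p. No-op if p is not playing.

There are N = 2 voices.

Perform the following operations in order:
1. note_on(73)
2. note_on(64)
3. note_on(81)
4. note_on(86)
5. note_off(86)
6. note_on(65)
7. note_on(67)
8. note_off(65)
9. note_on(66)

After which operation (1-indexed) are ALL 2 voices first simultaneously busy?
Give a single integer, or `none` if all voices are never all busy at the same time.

Answer: 2

Derivation:
Op 1: note_on(73): voice 0 is free -> assigned | voices=[73 -]
Op 2: note_on(64): voice 1 is free -> assigned | voices=[73 64]
Op 3: note_on(81): all voices busy, STEAL voice 0 (pitch 73, oldest) -> assign | voices=[81 64]
Op 4: note_on(86): all voices busy, STEAL voice 1 (pitch 64, oldest) -> assign | voices=[81 86]
Op 5: note_off(86): free voice 1 | voices=[81 -]
Op 6: note_on(65): voice 1 is free -> assigned | voices=[81 65]
Op 7: note_on(67): all voices busy, STEAL voice 0 (pitch 81, oldest) -> assign | voices=[67 65]
Op 8: note_off(65): free voice 1 | voices=[67 -]
Op 9: note_on(66): voice 1 is free -> assigned | voices=[67 66]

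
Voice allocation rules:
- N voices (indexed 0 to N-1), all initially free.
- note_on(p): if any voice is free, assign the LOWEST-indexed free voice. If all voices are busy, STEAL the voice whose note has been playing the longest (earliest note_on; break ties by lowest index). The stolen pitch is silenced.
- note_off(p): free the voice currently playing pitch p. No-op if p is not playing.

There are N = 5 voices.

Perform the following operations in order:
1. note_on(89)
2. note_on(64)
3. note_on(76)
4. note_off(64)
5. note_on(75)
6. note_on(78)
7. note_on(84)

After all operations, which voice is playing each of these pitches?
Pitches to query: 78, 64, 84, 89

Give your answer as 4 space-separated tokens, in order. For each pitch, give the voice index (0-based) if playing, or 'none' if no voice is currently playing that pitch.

Op 1: note_on(89): voice 0 is free -> assigned | voices=[89 - - - -]
Op 2: note_on(64): voice 1 is free -> assigned | voices=[89 64 - - -]
Op 3: note_on(76): voice 2 is free -> assigned | voices=[89 64 76 - -]
Op 4: note_off(64): free voice 1 | voices=[89 - 76 - -]
Op 5: note_on(75): voice 1 is free -> assigned | voices=[89 75 76 - -]
Op 6: note_on(78): voice 3 is free -> assigned | voices=[89 75 76 78 -]
Op 7: note_on(84): voice 4 is free -> assigned | voices=[89 75 76 78 84]

Answer: 3 none 4 0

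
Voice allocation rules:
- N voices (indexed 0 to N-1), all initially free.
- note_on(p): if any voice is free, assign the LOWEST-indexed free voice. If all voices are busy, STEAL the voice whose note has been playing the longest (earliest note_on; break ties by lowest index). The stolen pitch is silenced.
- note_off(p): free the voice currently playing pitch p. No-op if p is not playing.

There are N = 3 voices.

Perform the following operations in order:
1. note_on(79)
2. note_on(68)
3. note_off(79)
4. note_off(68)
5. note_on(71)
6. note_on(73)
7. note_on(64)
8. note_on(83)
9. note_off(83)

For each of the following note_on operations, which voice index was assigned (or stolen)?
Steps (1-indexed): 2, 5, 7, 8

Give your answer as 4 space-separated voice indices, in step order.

Op 1: note_on(79): voice 0 is free -> assigned | voices=[79 - -]
Op 2: note_on(68): voice 1 is free -> assigned | voices=[79 68 -]
Op 3: note_off(79): free voice 0 | voices=[- 68 -]
Op 4: note_off(68): free voice 1 | voices=[- - -]
Op 5: note_on(71): voice 0 is free -> assigned | voices=[71 - -]
Op 6: note_on(73): voice 1 is free -> assigned | voices=[71 73 -]
Op 7: note_on(64): voice 2 is free -> assigned | voices=[71 73 64]
Op 8: note_on(83): all voices busy, STEAL voice 0 (pitch 71, oldest) -> assign | voices=[83 73 64]
Op 9: note_off(83): free voice 0 | voices=[- 73 64]

Answer: 1 0 2 0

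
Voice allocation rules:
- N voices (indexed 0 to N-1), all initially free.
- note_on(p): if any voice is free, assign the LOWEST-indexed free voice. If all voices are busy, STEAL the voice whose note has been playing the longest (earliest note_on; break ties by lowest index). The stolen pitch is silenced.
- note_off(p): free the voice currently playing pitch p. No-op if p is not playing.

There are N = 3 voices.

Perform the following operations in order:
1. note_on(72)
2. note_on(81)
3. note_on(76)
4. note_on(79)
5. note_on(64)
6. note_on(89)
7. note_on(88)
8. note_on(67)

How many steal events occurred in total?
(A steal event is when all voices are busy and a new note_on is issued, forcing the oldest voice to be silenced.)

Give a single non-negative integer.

Op 1: note_on(72): voice 0 is free -> assigned | voices=[72 - -]
Op 2: note_on(81): voice 1 is free -> assigned | voices=[72 81 -]
Op 3: note_on(76): voice 2 is free -> assigned | voices=[72 81 76]
Op 4: note_on(79): all voices busy, STEAL voice 0 (pitch 72, oldest) -> assign | voices=[79 81 76]
Op 5: note_on(64): all voices busy, STEAL voice 1 (pitch 81, oldest) -> assign | voices=[79 64 76]
Op 6: note_on(89): all voices busy, STEAL voice 2 (pitch 76, oldest) -> assign | voices=[79 64 89]
Op 7: note_on(88): all voices busy, STEAL voice 0 (pitch 79, oldest) -> assign | voices=[88 64 89]
Op 8: note_on(67): all voices busy, STEAL voice 1 (pitch 64, oldest) -> assign | voices=[88 67 89]

Answer: 5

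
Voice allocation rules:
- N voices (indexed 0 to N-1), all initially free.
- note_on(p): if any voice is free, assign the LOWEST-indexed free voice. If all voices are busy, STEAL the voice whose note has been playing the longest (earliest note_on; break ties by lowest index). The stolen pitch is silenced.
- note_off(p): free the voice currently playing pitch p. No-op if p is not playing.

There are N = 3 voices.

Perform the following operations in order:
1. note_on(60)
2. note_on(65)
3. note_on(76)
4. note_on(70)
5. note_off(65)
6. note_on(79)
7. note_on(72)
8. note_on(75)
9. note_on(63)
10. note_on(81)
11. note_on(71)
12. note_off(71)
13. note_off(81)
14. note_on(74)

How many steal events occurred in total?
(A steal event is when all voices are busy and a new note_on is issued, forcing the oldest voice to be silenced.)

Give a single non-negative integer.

Answer: 6

Derivation:
Op 1: note_on(60): voice 0 is free -> assigned | voices=[60 - -]
Op 2: note_on(65): voice 1 is free -> assigned | voices=[60 65 -]
Op 3: note_on(76): voice 2 is free -> assigned | voices=[60 65 76]
Op 4: note_on(70): all voices busy, STEAL voice 0 (pitch 60, oldest) -> assign | voices=[70 65 76]
Op 5: note_off(65): free voice 1 | voices=[70 - 76]
Op 6: note_on(79): voice 1 is free -> assigned | voices=[70 79 76]
Op 7: note_on(72): all voices busy, STEAL voice 2 (pitch 76, oldest) -> assign | voices=[70 79 72]
Op 8: note_on(75): all voices busy, STEAL voice 0 (pitch 70, oldest) -> assign | voices=[75 79 72]
Op 9: note_on(63): all voices busy, STEAL voice 1 (pitch 79, oldest) -> assign | voices=[75 63 72]
Op 10: note_on(81): all voices busy, STEAL voice 2 (pitch 72, oldest) -> assign | voices=[75 63 81]
Op 11: note_on(71): all voices busy, STEAL voice 0 (pitch 75, oldest) -> assign | voices=[71 63 81]
Op 12: note_off(71): free voice 0 | voices=[- 63 81]
Op 13: note_off(81): free voice 2 | voices=[- 63 -]
Op 14: note_on(74): voice 0 is free -> assigned | voices=[74 63 -]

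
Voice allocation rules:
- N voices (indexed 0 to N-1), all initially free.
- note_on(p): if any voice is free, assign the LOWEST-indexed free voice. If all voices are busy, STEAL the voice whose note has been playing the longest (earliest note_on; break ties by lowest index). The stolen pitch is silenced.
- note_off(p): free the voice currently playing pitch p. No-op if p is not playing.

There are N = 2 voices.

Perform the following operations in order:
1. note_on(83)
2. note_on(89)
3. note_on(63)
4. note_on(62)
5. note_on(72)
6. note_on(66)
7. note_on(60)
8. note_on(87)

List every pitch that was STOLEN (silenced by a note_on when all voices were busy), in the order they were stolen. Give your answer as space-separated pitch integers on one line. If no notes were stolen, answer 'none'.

Op 1: note_on(83): voice 0 is free -> assigned | voices=[83 -]
Op 2: note_on(89): voice 1 is free -> assigned | voices=[83 89]
Op 3: note_on(63): all voices busy, STEAL voice 0 (pitch 83, oldest) -> assign | voices=[63 89]
Op 4: note_on(62): all voices busy, STEAL voice 1 (pitch 89, oldest) -> assign | voices=[63 62]
Op 5: note_on(72): all voices busy, STEAL voice 0 (pitch 63, oldest) -> assign | voices=[72 62]
Op 6: note_on(66): all voices busy, STEAL voice 1 (pitch 62, oldest) -> assign | voices=[72 66]
Op 7: note_on(60): all voices busy, STEAL voice 0 (pitch 72, oldest) -> assign | voices=[60 66]
Op 8: note_on(87): all voices busy, STEAL voice 1 (pitch 66, oldest) -> assign | voices=[60 87]

Answer: 83 89 63 62 72 66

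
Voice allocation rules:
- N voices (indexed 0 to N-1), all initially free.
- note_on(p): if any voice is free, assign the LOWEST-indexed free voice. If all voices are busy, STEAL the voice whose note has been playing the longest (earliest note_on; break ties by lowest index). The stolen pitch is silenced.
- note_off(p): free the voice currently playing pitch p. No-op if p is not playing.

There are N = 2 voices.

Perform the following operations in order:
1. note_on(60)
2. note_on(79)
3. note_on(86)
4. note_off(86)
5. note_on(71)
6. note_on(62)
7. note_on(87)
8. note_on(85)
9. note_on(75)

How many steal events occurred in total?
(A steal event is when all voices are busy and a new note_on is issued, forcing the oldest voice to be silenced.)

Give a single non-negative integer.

Op 1: note_on(60): voice 0 is free -> assigned | voices=[60 -]
Op 2: note_on(79): voice 1 is free -> assigned | voices=[60 79]
Op 3: note_on(86): all voices busy, STEAL voice 0 (pitch 60, oldest) -> assign | voices=[86 79]
Op 4: note_off(86): free voice 0 | voices=[- 79]
Op 5: note_on(71): voice 0 is free -> assigned | voices=[71 79]
Op 6: note_on(62): all voices busy, STEAL voice 1 (pitch 79, oldest) -> assign | voices=[71 62]
Op 7: note_on(87): all voices busy, STEAL voice 0 (pitch 71, oldest) -> assign | voices=[87 62]
Op 8: note_on(85): all voices busy, STEAL voice 1 (pitch 62, oldest) -> assign | voices=[87 85]
Op 9: note_on(75): all voices busy, STEAL voice 0 (pitch 87, oldest) -> assign | voices=[75 85]

Answer: 5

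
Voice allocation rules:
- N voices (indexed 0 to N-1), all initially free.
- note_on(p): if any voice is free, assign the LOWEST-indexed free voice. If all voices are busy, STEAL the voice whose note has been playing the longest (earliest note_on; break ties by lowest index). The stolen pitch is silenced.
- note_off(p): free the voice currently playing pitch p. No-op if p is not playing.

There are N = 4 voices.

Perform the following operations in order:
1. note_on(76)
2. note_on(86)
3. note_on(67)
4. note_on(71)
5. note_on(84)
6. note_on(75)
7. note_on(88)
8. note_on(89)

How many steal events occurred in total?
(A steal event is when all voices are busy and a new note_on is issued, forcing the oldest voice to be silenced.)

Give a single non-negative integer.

Op 1: note_on(76): voice 0 is free -> assigned | voices=[76 - - -]
Op 2: note_on(86): voice 1 is free -> assigned | voices=[76 86 - -]
Op 3: note_on(67): voice 2 is free -> assigned | voices=[76 86 67 -]
Op 4: note_on(71): voice 3 is free -> assigned | voices=[76 86 67 71]
Op 5: note_on(84): all voices busy, STEAL voice 0 (pitch 76, oldest) -> assign | voices=[84 86 67 71]
Op 6: note_on(75): all voices busy, STEAL voice 1 (pitch 86, oldest) -> assign | voices=[84 75 67 71]
Op 7: note_on(88): all voices busy, STEAL voice 2 (pitch 67, oldest) -> assign | voices=[84 75 88 71]
Op 8: note_on(89): all voices busy, STEAL voice 3 (pitch 71, oldest) -> assign | voices=[84 75 88 89]

Answer: 4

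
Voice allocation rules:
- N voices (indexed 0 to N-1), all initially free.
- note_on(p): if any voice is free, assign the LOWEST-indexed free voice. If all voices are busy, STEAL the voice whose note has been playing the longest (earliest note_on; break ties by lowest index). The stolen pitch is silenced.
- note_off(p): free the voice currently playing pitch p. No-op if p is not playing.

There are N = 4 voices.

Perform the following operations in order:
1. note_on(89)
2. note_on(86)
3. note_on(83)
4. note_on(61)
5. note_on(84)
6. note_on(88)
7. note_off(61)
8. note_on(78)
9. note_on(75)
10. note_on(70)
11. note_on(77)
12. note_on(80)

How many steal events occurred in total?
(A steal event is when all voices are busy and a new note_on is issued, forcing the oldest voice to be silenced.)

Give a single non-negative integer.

Answer: 6

Derivation:
Op 1: note_on(89): voice 0 is free -> assigned | voices=[89 - - -]
Op 2: note_on(86): voice 1 is free -> assigned | voices=[89 86 - -]
Op 3: note_on(83): voice 2 is free -> assigned | voices=[89 86 83 -]
Op 4: note_on(61): voice 3 is free -> assigned | voices=[89 86 83 61]
Op 5: note_on(84): all voices busy, STEAL voice 0 (pitch 89, oldest) -> assign | voices=[84 86 83 61]
Op 6: note_on(88): all voices busy, STEAL voice 1 (pitch 86, oldest) -> assign | voices=[84 88 83 61]
Op 7: note_off(61): free voice 3 | voices=[84 88 83 -]
Op 8: note_on(78): voice 3 is free -> assigned | voices=[84 88 83 78]
Op 9: note_on(75): all voices busy, STEAL voice 2 (pitch 83, oldest) -> assign | voices=[84 88 75 78]
Op 10: note_on(70): all voices busy, STEAL voice 0 (pitch 84, oldest) -> assign | voices=[70 88 75 78]
Op 11: note_on(77): all voices busy, STEAL voice 1 (pitch 88, oldest) -> assign | voices=[70 77 75 78]
Op 12: note_on(80): all voices busy, STEAL voice 3 (pitch 78, oldest) -> assign | voices=[70 77 75 80]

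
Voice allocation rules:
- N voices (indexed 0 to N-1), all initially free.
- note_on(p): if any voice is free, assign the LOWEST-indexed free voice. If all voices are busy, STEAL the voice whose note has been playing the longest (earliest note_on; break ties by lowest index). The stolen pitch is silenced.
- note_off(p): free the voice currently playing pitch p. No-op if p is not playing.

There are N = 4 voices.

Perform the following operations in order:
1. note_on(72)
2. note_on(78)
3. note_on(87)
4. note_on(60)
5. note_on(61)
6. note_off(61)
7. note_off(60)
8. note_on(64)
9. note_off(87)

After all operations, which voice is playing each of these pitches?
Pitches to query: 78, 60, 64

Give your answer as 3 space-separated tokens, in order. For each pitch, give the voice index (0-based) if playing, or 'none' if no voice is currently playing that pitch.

Answer: 1 none 0

Derivation:
Op 1: note_on(72): voice 0 is free -> assigned | voices=[72 - - -]
Op 2: note_on(78): voice 1 is free -> assigned | voices=[72 78 - -]
Op 3: note_on(87): voice 2 is free -> assigned | voices=[72 78 87 -]
Op 4: note_on(60): voice 3 is free -> assigned | voices=[72 78 87 60]
Op 5: note_on(61): all voices busy, STEAL voice 0 (pitch 72, oldest) -> assign | voices=[61 78 87 60]
Op 6: note_off(61): free voice 0 | voices=[- 78 87 60]
Op 7: note_off(60): free voice 3 | voices=[- 78 87 -]
Op 8: note_on(64): voice 0 is free -> assigned | voices=[64 78 87 -]
Op 9: note_off(87): free voice 2 | voices=[64 78 - -]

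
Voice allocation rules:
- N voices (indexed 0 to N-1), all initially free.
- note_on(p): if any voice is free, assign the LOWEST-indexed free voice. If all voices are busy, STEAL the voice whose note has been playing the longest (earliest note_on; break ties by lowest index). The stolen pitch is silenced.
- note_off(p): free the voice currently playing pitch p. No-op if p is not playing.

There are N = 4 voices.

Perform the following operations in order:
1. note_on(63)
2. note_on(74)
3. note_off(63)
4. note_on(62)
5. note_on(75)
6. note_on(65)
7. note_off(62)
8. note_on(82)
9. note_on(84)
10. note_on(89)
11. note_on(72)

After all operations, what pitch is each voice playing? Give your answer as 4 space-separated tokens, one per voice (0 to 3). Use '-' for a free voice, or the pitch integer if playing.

Op 1: note_on(63): voice 0 is free -> assigned | voices=[63 - - -]
Op 2: note_on(74): voice 1 is free -> assigned | voices=[63 74 - -]
Op 3: note_off(63): free voice 0 | voices=[- 74 - -]
Op 4: note_on(62): voice 0 is free -> assigned | voices=[62 74 - -]
Op 5: note_on(75): voice 2 is free -> assigned | voices=[62 74 75 -]
Op 6: note_on(65): voice 3 is free -> assigned | voices=[62 74 75 65]
Op 7: note_off(62): free voice 0 | voices=[- 74 75 65]
Op 8: note_on(82): voice 0 is free -> assigned | voices=[82 74 75 65]
Op 9: note_on(84): all voices busy, STEAL voice 1 (pitch 74, oldest) -> assign | voices=[82 84 75 65]
Op 10: note_on(89): all voices busy, STEAL voice 2 (pitch 75, oldest) -> assign | voices=[82 84 89 65]
Op 11: note_on(72): all voices busy, STEAL voice 3 (pitch 65, oldest) -> assign | voices=[82 84 89 72]

Answer: 82 84 89 72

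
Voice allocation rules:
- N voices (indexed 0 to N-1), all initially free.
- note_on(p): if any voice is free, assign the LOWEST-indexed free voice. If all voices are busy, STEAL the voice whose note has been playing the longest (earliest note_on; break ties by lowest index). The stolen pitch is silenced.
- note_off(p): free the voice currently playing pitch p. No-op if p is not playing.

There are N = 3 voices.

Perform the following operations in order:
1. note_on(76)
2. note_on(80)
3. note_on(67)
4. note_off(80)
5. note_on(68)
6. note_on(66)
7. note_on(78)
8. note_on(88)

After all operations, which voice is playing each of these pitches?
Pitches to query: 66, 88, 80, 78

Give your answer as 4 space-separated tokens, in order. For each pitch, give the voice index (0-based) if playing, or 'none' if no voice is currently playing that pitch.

Op 1: note_on(76): voice 0 is free -> assigned | voices=[76 - -]
Op 2: note_on(80): voice 1 is free -> assigned | voices=[76 80 -]
Op 3: note_on(67): voice 2 is free -> assigned | voices=[76 80 67]
Op 4: note_off(80): free voice 1 | voices=[76 - 67]
Op 5: note_on(68): voice 1 is free -> assigned | voices=[76 68 67]
Op 6: note_on(66): all voices busy, STEAL voice 0 (pitch 76, oldest) -> assign | voices=[66 68 67]
Op 7: note_on(78): all voices busy, STEAL voice 2 (pitch 67, oldest) -> assign | voices=[66 68 78]
Op 8: note_on(88): all voices busy, STEAL voice 1 (pitch 68, oldest) -> assign | voices=[66 88 78]

Answer: 0 1 none 2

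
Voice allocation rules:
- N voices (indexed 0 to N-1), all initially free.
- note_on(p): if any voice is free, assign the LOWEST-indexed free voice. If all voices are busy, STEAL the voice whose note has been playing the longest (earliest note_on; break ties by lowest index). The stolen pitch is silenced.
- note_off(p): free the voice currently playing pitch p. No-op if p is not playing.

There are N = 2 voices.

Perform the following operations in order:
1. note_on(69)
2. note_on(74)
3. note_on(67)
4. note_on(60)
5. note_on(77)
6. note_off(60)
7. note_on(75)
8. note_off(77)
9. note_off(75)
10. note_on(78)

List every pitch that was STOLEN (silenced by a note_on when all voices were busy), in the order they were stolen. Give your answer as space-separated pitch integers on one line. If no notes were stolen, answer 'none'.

Answer: 69 74 67

Derivation:
Op 1: note_on(69): voice 0 is free -> assigned | voices=[69 -]
Op 2: note_on(74): voice 1 is free -> assigned | voices=[69 74]
Op 3: note_on(67): all voices busy, STEAL voice 0 (pitch 69, oldest) -> assign | voices=[67 74]
Op 4: note_on(60): all voices busy, STEAL voice 1 (pitch 74, oldest) -> assign | voices=[67 60]
Op 5: note_on(77): all voices busy, STEAL voice 0 (pitch 67, oldest) -> assign | voices=[77 60]
Op 6: note_off(60): free voice 1 | voices=[77 -]
Op 7: note_on(75): voice 1 is free -> assigned | voices=[77 75]
Op 8: note_off(77): free voice 0 | voices=[- 75]
Op 9: note_off(75): free voice 1 | voices=[- -]
Op 10: note_on(78): voice 0 is free -> assigned | voices=[78 -]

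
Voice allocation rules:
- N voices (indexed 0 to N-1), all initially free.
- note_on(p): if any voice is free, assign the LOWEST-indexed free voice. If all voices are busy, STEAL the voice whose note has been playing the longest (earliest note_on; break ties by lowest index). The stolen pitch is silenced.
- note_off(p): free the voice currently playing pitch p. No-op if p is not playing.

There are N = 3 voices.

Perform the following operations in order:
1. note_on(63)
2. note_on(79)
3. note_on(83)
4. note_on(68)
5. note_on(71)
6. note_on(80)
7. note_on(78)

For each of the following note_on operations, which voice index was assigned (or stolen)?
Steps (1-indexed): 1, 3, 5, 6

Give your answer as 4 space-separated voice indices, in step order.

Answer: 0 2 1 2

Derivation:
Op 1: note_on(63): voice 0 is free -> assigned | voices=[63 - -]
Op 2: note_on(79): voice 1 is free -> assigned | voices=[63 79 -]
Op 3: note_on(83): voice 2 is free -> assigned | voices=[63 79 83]
Op 4: note_on(68): all voices busy, STEAL voice 0 (pitch 63, oldest) -> assign | voices=[68 79 83]
Op 5: note_on(71): all voices busy, STEAL voice 1 (pitch 79, oldest) -> assign | voices=[68 71 83]
Op 6: note_on(80): all voices busy, STEAL voice 2 (pitch 83, oldest) -> assign | voices=[68 71 80]
Op 7: note_on(78): all voices busy, STEAL voice 0 (pitch 68, oldest) -> assign | voices=[78 71 80]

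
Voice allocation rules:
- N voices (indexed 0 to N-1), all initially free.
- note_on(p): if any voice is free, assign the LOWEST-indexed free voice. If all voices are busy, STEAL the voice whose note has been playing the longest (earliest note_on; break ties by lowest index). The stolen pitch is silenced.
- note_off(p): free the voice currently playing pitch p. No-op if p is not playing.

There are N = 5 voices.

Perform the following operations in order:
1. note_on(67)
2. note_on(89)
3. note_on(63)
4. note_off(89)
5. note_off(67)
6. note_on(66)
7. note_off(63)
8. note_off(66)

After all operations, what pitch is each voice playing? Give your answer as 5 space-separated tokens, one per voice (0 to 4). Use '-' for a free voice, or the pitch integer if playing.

Answer: - - - - -

Derivation:
Op 1: note_on(67): voice 0 is free -> assigned | voices=[67 - - - -]
Op 2: note_on(89): voice 1 is free -> assigned | voices=[67 89 - - -]
Op 3: note_on(63): voice 2 is free -> assigned | voices=[67 89 63 - -]
Op 4: note_off(89): free voice 1 | voices=[67 - 63 - -]
Op 5: note_off(67): free voice 0 | voices=[- - 63 - -]
Op 6: note_on(66): voice 0 is free -> assigned | voices=[66 - 63 - -]
Op 7: note_off(63): free voice 2 | voices=[66 - - - -]
Op 8: note_off(66): free voice 0 | voices=[- - - - -]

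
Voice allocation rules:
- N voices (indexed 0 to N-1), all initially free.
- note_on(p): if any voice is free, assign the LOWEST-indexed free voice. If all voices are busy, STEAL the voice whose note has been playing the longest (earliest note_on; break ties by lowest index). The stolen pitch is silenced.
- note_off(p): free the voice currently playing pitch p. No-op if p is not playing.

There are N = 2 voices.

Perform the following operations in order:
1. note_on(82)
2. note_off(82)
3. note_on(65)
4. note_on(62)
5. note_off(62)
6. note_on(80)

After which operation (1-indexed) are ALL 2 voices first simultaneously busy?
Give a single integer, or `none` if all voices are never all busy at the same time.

Answer: 4

Derivation:
Op 1: note_on(82): voice 0 is free -> assigned | voices=[82 -]
Op 2: note_off(82): free voice 0 | voices=[- -]
Op 3: note_on(65): voice 0 is free -> assigned | voices=[65 -]
Op 4: note_on(62): voice 1 is free -> assigned | voices=[65 62]
Op 5: note_off(62): free voice 1 | voices=[65 -]
Op 6: note_on(80): voice 1 is free -> assigned | voices=[65 80]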